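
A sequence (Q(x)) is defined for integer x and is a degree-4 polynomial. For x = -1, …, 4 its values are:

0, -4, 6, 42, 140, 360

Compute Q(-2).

30

First differences: -4, 10, 36, 98, 220. Second differences: 14, 26, 62, 122. Third differences: 12, 36, 60. Fourth differences: 24, 24.
Level-4 differences are constant, so Q has degree 4.
Fitting a degree-4 polynomial gives Q(x) = x^4 + 6x² + 3x - 4.
Then Q(-2) = 30.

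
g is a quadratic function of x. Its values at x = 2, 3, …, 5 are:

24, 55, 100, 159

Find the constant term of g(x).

First differences: 31, 45, 59. Second differences: 14, 14.
Level-2 differences are constant, so g has degree 2.
Fitting a degree-2 polynomial gives g(x) = 7x² - 4x + 4.
The constant term is g(0) = 4.

4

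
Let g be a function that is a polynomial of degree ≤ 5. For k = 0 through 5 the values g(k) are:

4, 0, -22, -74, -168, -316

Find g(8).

-1204

First differences: -4, -22, -52, -94, -148. Second differences: -18, -30, -42, -54. Third differences: -12, -12, -12.
Level-3 differences are constant, so g has degree 3.
Fitting a degree-3 polynomial gives g(k) = -2k³ - 3k² + k + 4.
Then g(8) = -1204.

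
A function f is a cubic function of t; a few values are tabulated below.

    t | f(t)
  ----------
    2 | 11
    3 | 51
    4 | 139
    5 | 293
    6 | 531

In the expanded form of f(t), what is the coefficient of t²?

First differences: 40, 88, 154, 238. Second differences: 48, 66, 84. Third differences: 18, 18.
Level-3 differences are constant, so f has degree 3.
Fitting a degree-3 polynomial gives f(t) = 3t³ - 3t² - 2t + 3.
The coefficient of t² is -3.

-3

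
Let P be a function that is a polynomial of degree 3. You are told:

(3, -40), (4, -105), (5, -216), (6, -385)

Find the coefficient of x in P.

2

Write P(x) = ax³ + bx² + cx + d; the 4 given values yield a linear system in the 4 coefficients.
Solving, P(x) = -2x³ + x² + 2x - 1.
The coefficient of x is 2.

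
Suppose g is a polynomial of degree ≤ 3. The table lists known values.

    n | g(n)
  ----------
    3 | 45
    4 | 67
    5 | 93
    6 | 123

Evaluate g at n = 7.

157

Write g(n) = an³ + bn² + cn + d; the 4 given values yield a linear system in the 4 coefficients.
Solving, the leading coefficient vanishes, and g(n) = 2n² + 8n + 3.
Then g(7) = 157.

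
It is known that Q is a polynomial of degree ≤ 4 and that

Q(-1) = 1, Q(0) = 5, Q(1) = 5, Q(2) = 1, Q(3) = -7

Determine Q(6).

First differences: 4, 0, -4, -8. Second differences: -4, -4, -4.
Level-2 differences are constant, so Q has degree 2.
Fitting a degree-2 polynomial gives Q(m) = -2m² + 2m + 5.
Then Q(6) = -55.

-55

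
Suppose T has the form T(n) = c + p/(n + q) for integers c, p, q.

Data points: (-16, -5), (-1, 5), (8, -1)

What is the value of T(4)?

0

(T(n) − c)(n + q) = p for each data point; the three points give a linear system in c and q, then p follows.
Solving: c = -3, q = 4, p = 24, so T(n) = -3 + 24/(n + 4).
Then T(4) = -3 + 24/8 = 0.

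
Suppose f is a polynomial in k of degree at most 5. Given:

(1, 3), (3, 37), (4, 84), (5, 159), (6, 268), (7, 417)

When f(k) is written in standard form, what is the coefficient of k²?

Write f(k) = ak^5 + bk^4 + ck³ + dk² + ek + p; the 6 given values yield a linear system in the 6 coefficients.
Solving, the top 2 coefficients vanish, and f(k) = k³ + 2k² - 4k + 4.
The coefficient of k² is 2.

2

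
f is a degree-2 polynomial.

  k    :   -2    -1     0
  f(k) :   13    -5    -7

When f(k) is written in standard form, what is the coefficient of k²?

8

Write f(k) = ak² + bk + c; the 3 given values yield a linear system in the 3 coefficients.
Solving, f(k) = 8k² + 6k - 7.
The coefficient of k² is 8.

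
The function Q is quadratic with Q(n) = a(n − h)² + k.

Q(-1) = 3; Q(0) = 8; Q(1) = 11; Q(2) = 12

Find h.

First differences 5, 3, 1; second difference -2 = 2a, so a = -1.
Expanding, the n-coefficient is −2ah = 2h; matching it to the data gives h = 2, and then k = 12.
So Q(n) = -1(n − 2)² + 12.
Hence h = 2.

2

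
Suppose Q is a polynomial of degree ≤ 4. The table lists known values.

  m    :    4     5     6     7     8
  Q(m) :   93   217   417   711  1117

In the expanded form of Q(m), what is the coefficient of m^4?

0

First differences: 124, 200, 294, 406. Second differences: 76, 94, 112. Third differences: 18, 18.
Level-3 differences are constant, so Q has degree 3.
Fitting a degree-3 polynomial gives Q(m) = 3m³ - 7m² + 4m - 3.
The coefficient of m^4 is 0.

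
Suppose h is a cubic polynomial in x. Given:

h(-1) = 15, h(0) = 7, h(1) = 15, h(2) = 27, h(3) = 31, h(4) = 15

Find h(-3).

127

Write h(x) = ax³ + bx² + cx + d; the 6 given values yield a linear system in the 4 coefficients.
Solving, h(x) = -2x³ + 8x² + 2x + 7.
Then h(-3) = 127.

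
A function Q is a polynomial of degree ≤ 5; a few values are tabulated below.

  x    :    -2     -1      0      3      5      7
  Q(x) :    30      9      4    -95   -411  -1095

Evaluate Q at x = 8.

-1620

Write Q(x) = ax^5 + bx^4 + cx³ + dx² + ex + p; the 6 given values yield a linear system in the 6 coefficients.
Solving, the top 2 coefficients vanish, and Q(x) = -3x³ - x² - 3x + 4.
Then Q(8) = -1620.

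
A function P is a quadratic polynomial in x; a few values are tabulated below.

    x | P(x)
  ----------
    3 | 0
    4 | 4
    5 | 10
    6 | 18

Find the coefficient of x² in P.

1

First differences: 4, 6, 8. Second differences: 2, 2.
Level-2 differences are constant, so P has degree 2.
Fitting a degree-2 polynomial gives P(x) = x² - 3x.
The coefficient of x² is 1.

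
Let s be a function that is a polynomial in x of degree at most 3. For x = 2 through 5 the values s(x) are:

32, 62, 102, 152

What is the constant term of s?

First differences: 30, 40, 50. Second differences: 10, 10.
Level-2 differences are constant, so s has degree 2.
Fitting a degree-2 polynomial gives s(x) = 5x² + 5x + 2.
The constant term is s(0) = 2.

2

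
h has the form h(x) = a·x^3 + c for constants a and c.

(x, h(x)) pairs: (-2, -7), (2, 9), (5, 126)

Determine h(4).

From h(-2) = -7 and h(2) = 9: -8a + c = -7 and 8a + c = 9.
Subtracting: 16a = 16, so a = 1; then c = -7 − 1·(-8) = 1.
So h(x) = 1x³ + 1, and h(4) = 65.

65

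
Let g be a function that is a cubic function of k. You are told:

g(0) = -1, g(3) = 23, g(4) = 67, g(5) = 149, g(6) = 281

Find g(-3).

-115

Write g(k) = ak³ + bk² + ck + d; the 5 given values yield a linear system in the 4 coefficients.
Solving, g(k) = 2k³ - 5k² + 5k - 1.
Then g(-3) = -115.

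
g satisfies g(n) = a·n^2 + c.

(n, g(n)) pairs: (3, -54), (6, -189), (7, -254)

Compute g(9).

-414

From g(3) = -54 and g(6) = -189: 9a + c = -54 and 36a + c = -189.
Subtracting: 27a = -135, so a = -5; then c = -54 − (-5)·9 = -9.
So g(n) = -5n² − 9, and g(9) = -414.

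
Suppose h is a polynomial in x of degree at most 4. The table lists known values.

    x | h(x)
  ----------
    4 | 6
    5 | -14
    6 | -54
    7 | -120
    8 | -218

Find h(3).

First differences: -20, -40, -66, -98. Second differences: -20, -26, -32. Third differences: -6, -6.
Level-3 differences are constant, so h has degree 3.
Fitting a degree-3 polynomial gives h(x) = -x³ + 5x² - 4x + 6.
Then h(3) = 12.

12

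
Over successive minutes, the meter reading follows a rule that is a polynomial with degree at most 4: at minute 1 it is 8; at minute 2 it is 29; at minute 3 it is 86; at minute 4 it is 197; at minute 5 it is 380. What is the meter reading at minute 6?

Write the value at n as u(n).
Write u(n) = an^4 + bn³ + cn² + dn + e; the 5 given values yield a linear system in the 5 coefficients.
Solving, the leading coefficient vanishes, and u(n) = 3n³ + 5.
Then u(6) = 653.

653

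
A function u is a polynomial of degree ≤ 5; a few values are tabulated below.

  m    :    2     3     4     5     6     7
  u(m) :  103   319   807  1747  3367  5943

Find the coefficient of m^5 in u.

0

Write u(m) = am^5 + bm^4 + cm³ + dm² + em + p; the 6 given values yield a linear system in the 6 coefficients.
Solving, the leading coefficient vanishes, and u(m) = 2m^4 + 2m³ + 8m² + 8m + 7.
The coefficient of m^5 is 0.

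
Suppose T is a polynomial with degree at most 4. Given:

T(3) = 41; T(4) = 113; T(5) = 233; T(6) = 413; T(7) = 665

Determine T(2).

First differences: 72, 120, 180, 252. Second differences: 48, 60, 72. Third differences: 12, 12.
Level-3 differences are constant, so T has degree 3.
Fitting a degree-3 polynomial gives T(m) = 2m³ - 2m - 7.
Then T(2) = 5.

5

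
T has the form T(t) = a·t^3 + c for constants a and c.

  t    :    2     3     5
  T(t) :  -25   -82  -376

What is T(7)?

-1030

From T(2) = -25 and T(3) = -82: 8a + c = -25 and 27a + c = -82.
Subtracting: 19a = -57, so a = -3; then c = -25 − (-3)·8 = -1.
So T(t) = -3t³ − 1, and T(7) = -1030.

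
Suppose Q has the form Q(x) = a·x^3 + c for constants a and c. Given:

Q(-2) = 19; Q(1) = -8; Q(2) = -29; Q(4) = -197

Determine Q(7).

From Q(-2) = 19 and Q(1) = -8: -8a + c = 19 and 1a + c = -8.
Subtracting: 9a = -27, so a = -3; then c = 19 − (-3)·(-8) = -5.
So Q(x) = -3x³ − 5, and Q(7) = -1034.

-1034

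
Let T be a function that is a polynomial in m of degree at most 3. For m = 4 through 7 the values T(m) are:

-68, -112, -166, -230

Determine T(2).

-10

Write T(m) = am³ + bm² + cm + d; the 4 given values yield a linear system in the 4 coefficients.
Solving, the leading coefficient vanishes, and T(m) = -5m² + m + 8.
Then T(2) = -10.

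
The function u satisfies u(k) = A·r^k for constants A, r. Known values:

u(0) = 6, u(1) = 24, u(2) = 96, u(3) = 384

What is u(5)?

Consecutive ratio: 24/6 = 4, and 96/24 = 4, so r = 4.
Then A·4^0 = 6 gives A = 6, and u(k) = 6·4^k.
u(5) = 6·4^5 = 6144.

6144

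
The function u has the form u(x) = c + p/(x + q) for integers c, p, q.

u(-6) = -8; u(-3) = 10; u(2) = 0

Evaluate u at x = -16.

(u(x) − c)(x + q) = p for each data point; the three points give a linear system in c and q, then p follows.
Solving: c = -2, q = 4, p = 12, so u(x) = -2 + 12/(x + 4).
Then u(-16) = -2 + 12/(-12) = -3.

-3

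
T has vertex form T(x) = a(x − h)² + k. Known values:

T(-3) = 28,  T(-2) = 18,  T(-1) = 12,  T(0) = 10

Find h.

0

First differences -10, -6, -2; second difference 4 = 2a, so a = 2.
Expanding, the x-coefficient is −2ah = -4h; matching it to the data gives h = 0, and then k = 10.
So T(x) = 2(x + 0)² + 10.
Hence h = 0.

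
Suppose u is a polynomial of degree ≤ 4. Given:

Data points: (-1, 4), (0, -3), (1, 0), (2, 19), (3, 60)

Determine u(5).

Write u(t) = at^4 + bt³ + ct² + dt + e; the 5 given values yield a linear system in the 5 coefficients.
Solving, the leading coefficient vanishes, and u(t) = t³ + 5t² - 3t - 3.
Then u(5) = 232.

232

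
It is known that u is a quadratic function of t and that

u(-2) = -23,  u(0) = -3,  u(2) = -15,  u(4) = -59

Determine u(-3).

Write u(t) = at² + bt + c; the 4 given values yield a linear system in the 3 coefficients.
Solving, u(t) = -4t² + 2t - 3.
Then u(-3) = -45.

-45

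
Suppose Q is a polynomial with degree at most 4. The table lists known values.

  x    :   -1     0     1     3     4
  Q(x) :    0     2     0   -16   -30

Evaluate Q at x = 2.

Write Q(x) = ax^4 + bx³ + cx² + dx + e; the 5 given values yield a linear system in the 5 coefficients.
Solving, the top 2 coefficients vanish, and Q(x) = -2x² + 2.
Then Q(2) = -6.

-6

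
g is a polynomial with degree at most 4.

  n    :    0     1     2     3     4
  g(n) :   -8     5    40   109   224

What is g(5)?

397

First differences: 13, 35, 69, 115. Second differences: 22, 34, 46. Third differences: 12, 12.
Level-3 differences are constant, so g has degree 3.
Fitting a degree-3 polynomial gives g(n) = 2n³ + 5n² + 6n - 8.
Then g(5) = 397.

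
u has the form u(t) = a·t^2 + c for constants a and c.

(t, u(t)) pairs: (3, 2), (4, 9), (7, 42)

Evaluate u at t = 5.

18

From u(3) = 2 and u(4) = 9: 9a + c = 2 and 16a + c = 9.
Subtracting: 7a = 7, so a = 1; then c = 2 − 1·9 = -7.
So u(t) = 1t² − 7, and u(5) = 18.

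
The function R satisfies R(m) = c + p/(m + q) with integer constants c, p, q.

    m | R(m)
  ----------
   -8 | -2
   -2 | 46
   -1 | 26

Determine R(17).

(R(m) − c)(m + q) = p for each data point; the three points give a linear system in c and q, then p follows.
Solving: c = 6, q = 3, p = 40, so R(m) = 6 + 40/(m + 3).
Then R(17) = 6 + 40/20 = 8.

8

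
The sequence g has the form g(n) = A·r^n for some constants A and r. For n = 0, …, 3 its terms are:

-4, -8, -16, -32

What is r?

2

Consecutive ratio: -8/(-4) = 2, and -16/(-8) = 2, so r = 2.
Then A·2^0 = -4 gives A = -4, and g(n) = -4·2^n.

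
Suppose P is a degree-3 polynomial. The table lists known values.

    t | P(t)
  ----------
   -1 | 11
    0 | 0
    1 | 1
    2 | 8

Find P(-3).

93

Write P(t) = at³ + bt² + ct + d; the 4 given values yield a linear system in the 4 coefficients.
Solving, P(t) = -t³ + 6t² - 4t.
Then P(-3) = 93.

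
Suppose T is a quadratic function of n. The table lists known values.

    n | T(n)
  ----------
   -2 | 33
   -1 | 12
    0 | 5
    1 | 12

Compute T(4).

117

Write T(n) = an² + bn + c; the 4 given values yield a linear system in the 3 coefficients.
Solving, T(n) = 7n² + 5.
Then T(4) = 117.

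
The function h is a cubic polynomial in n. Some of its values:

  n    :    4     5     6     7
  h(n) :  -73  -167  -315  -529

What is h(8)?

Write h(n) = an³ + bn² + cn + d; the 4 given values yield a linear system in the 4 coefficients.
Solving, h(n) = -2n³ + 3n² + n + 3.
Then h(8) = -821.

-821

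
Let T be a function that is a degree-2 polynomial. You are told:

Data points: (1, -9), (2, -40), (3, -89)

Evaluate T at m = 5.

-241

Write T(m) = am² + bm + c; the 3 given values yield a linear system in the 3 coefficients.
Solving, T(m) = -9m² - 4m + 4.
Then T(5) = -241.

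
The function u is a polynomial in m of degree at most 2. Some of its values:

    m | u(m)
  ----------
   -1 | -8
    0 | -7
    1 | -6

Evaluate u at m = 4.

First differences: 1, 1.
Level-1 differences are constant, so u has degree 1.
Fitting a degree-1 polynomial gives u(m) = m - 7.
Then u(4) = -3.

-3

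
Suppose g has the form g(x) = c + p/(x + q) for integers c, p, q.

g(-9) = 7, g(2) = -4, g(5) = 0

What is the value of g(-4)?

(g(x) − c)(x + q) = p for each data point; the three points give a linear system in c and q, then p follows.
Solving: c = 4, q = 1, p = -24, so g(x) = 4 − 24/(x + 1).
Then g(-4) = 4 − 24/(-3) = 12.

12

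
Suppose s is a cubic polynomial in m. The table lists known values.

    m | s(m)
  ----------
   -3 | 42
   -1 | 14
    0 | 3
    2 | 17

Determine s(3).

Write s(m) = am³ + bm² + cm + d; the 4 given values yield a linear system in the 4 coefficients.
Solving, s(m) = m³ + 5m² - 7m + 3.
Then s(3) = 54.

54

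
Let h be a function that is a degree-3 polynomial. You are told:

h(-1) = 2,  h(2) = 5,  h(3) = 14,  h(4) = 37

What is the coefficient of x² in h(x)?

-2

Write h(x) = ax³ + bx² + cx + d; the 4 given values yield a linear system in the 4 coefficients.
Solving, h(x) = x³ - 2x² + 5.
The coefficient of x² is -2.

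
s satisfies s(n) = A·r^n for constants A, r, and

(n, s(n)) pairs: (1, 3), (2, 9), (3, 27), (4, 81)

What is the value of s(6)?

Consecutive ratio: 9/3 = 3, and 27/9 = 3, so r = 3.
Then A·3^1 = 3 gives A = 1, and s(n) = 1·3^n.
s(6) = 1·3^6 = 729.

729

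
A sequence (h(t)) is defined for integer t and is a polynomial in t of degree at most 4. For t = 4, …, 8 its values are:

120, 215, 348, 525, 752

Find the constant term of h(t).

0

First differences: 95, 133, 177, 227. Second differences: 38, 44, 50. Third differences: 6, 6.
Level-3 differences are constant, so h has degree 3.
Fitting a degree-3 polynomial gives h(t) = t³ + 4t² - 2t.
The constant term is h(0) = 0.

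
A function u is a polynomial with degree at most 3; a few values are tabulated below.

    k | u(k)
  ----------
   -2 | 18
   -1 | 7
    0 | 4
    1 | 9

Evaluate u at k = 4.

First differences: -11, -3, 5. Second differences: 8, 8.
Level-2 differences are constant, so u has degree 2.
Fitting a degree-2 polynomial gives u(k) = 4k² + k + 4.
Then u(4) = 72.

72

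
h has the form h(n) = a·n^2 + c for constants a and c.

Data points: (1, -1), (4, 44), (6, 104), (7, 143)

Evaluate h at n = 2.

8

From h(1) = -1 and h(4) = 44: 1a + c = -1 and 16a + c = 44.
Subtracting: 15a = 45, so a = 3; then c = -1 − 3·1 = -4.
So h(n) = 3n² − 4, and h(2) = 8.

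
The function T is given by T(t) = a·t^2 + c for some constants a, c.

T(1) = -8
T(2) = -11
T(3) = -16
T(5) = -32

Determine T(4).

From T(1) = -8 and T(2) = -11: 1a + c = -8 and 4a + c = -11.
Subtracting: 3a = -3, so a = -1; then c = -8 − (-1)·1 = -7.
So T(t) = -1t² − 7, and T(4) = -23.

-23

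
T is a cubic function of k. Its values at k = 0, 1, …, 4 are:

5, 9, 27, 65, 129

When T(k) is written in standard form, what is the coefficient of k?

First differences: 4, 18, 38, 64. Second differences: 14, 20, 26. Third differences: 6, 6.
Level-3 differences are constant, so T has degree 3.
Fitting a degree-3 polynomial gives T(k) = k³ + 4k² - k + 5.
The coefficient of k is -1.

-1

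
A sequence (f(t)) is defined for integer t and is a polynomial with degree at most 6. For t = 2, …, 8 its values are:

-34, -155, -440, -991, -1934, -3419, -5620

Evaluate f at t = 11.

-18619

First differences: -121, -285, -551, -943, -1485, -2201. Second differences: -164, -266, -392, -542, -716. Third differences: -102, -126, -150, -174. Fourth differences: -24, -24, -24.
Level-4 differences are constant, so f has degree 4.
Fitting a degree-4 polynomial gives f(t) = -t^4 - 3t³ + t + 4.
Then f(11) = -18619.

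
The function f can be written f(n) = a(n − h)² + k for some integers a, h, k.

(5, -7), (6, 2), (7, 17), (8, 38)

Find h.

First differences 9, 15, 21; second difference 6 = 2a, so a = 3.
Expanding, the n-coefficient is −2ah = -6h; matching it to the data gives h = 4, and then k = -10.
So f(n) = 3(n − 4)² − 10.
Hence h = 4.

4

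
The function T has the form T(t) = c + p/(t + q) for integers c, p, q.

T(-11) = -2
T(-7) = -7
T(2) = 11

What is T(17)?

5

(T(t) − c)(t + q) = p for each data point; the three points give a linear system in c and q, then p follows.
Solving: c = 3, q = 3, p = 40, so T(t) = 3 + 40/(t + 3).
Then T(17) = 3 + 40/20 = 5.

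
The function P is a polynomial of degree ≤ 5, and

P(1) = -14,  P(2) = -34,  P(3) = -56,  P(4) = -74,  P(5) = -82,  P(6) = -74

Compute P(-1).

First differences: -20, -22, -18, -8, 8. Second differences: -2, 4, 10, 16. Third differences: 6, 6, 6.
Level-3 differences are constant, so P has degree 3.
Fitting a degree-3 polynomial gives P(k) = k³ - 7k² - 6k - 2.
Then P(-1) = -4.

-4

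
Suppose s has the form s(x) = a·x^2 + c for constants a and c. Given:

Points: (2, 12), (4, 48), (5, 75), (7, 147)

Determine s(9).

From s(2) = 12 and s(4) = 48: 4a + c = 12 and 16a + c = 48.
Subtracting: 12a = 36, so a = 3; then c = 12 − 3·4 = 0.
So s(x) = 3x² + 0, and s(9) = 243.

243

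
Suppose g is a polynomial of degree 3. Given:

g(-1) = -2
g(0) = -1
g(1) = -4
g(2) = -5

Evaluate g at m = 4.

Write g(m) = am³ + bm² + cm + d; the 4 given values yield a linear system in the 4 coefficients.
Solving, g(m) = m³ - 2m² - 2m - 1.
Then g(4) = 23.

23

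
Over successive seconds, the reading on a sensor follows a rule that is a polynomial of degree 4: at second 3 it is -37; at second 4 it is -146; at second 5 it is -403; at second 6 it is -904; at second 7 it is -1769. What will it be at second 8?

-3142

Write the value at k as u(k).
Write u(k) = ak^4 + bk³ + ck² + dk + e; the 5 given values yield a linear system in the 5 coefficients.
Solving, u(k) = -k^4 + 2k³ - k² - k + 2.
Then u(8) = -3142.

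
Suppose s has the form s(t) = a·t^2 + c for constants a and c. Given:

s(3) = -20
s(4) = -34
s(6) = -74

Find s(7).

-100

From s(3) = -20 and s(4) = -34: 9a + c = -20 and 16a + c = -34.
Subtracting: 7a = -14, so a = -2; then c = -20 − (-2)·9 = -2.
So s(t) = -2t² − 2, and s(7) = -100.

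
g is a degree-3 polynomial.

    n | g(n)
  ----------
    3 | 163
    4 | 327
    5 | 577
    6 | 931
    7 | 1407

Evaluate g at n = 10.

Write g(n) = an³ + bn² + cn + d; the 5 given values yield a linear system in the 4 coefficients.
Solving, g(n) = 3n³ + 7n² + 4n + 7.
Then g(10) = 3747.

3747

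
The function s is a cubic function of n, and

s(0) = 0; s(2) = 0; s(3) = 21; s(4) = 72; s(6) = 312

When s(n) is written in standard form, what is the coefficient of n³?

2

Write s(n) = an³ + bn² + cn + d; the 5 given values yield a linear system in the 4 coefficients.
Solving, s(n) = 2n³ - 3n² - 2n.
The coefficient of n³ is 2.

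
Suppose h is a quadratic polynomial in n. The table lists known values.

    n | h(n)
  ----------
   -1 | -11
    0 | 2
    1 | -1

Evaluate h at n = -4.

Write h(n) = an² + bn + c; the 3 given values yield a linear system in the 3 coefficients.
Solving, h(n) = -8n² + 5n + 2.
Then h(-4) = -146.

-146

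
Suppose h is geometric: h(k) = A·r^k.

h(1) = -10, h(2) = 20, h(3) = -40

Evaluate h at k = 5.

Consecutive ratio: 20/(-10) = -2, and -40/20 = -2, so r = -2.
Then A·(-2)^1 = -10 gives A = 5, and h(k) = 5·(-2)^k.
h(5) = 5·(-2)^5 = -160.

-160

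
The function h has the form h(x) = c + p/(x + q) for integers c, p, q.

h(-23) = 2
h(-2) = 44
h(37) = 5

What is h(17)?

(h(x) − c)(x + q) = p for each data point; the three points give a linear system in c and q, then p follows.
Solving: c = 4, q = 3, p = 40, so h(x) = 4 + 40/(x + 3).
Then h(17) = 4 + 40/20 = 6.

6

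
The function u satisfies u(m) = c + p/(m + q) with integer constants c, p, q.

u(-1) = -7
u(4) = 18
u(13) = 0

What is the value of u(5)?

8

(u(m) − c)(m + q) = p for each data point; the three points give a linear system in c and q, then p follows.
Solving: c = -2, q = -3, p = 20, so u(m) = -2 + 20/(m − 3).
Then u(5) = -2 + 20/2 = 8.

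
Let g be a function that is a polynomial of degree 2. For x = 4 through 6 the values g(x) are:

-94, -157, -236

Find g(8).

Write g(x) = ax² + bx + c; the 3 given values yield a linear system in the 3 coefficients.
Solving, g(x) = -8x² + 9x - 2.
Then g(8) = -442.

-442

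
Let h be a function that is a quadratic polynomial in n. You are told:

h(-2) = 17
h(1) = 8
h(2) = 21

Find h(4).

Write h(n) = an² + bn + c; the 3 given values yield a linear system in the 3 coefficients.
Solving, h(n) = 4n² + n + 3.
Then h(4) = 71.

71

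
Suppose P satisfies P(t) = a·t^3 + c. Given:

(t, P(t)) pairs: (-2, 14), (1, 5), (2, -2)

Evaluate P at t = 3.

-21

From P(-2) = 14 and P(1) = 5: -8a + c = 14 and 1a + c = 5.
Subtracting: 9a = -9, so a = -1; then c = 14 − (-1)·(-8) = 6.
So P(t) = -1t³ + 6, and P(3) = -21.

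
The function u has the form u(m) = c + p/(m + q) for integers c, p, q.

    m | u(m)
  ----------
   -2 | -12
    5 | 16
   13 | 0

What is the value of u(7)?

6

(u(m) − c)(m + q) = p for each data point; the three points give a linear system in c and q, then p follows.
Solving: c = -4, q = -3, p = 40, so u(m) = -4 + 40/(m − 3).
Then u(7) = -4 + 40/4 = 6.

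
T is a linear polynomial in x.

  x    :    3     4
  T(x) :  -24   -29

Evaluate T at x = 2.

Write T(x) = ax + b; the 2 given values yield a linear system in the 2 coefficients.
Solving, T(x) = -5x - 9.
Then T(2) = -19.

-19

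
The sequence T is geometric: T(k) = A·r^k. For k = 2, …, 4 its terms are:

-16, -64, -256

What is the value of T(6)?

Consecutive ratio: -64/(-16) = 4, and -256/(-64) = 4, so r = 4.
Then A·4^2 = -16 gives A = -1, and T(k) = -1·4^k.
T(6) = -1·4^6 = -4096.

-4096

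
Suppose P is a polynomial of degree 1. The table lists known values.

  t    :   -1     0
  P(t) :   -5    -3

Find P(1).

Write P(t) = at + b; the 2 given values yield a linear system in the 2 coefficients.
Solving, P(t) = 2t - 3.
Then P(1) = -1.

-1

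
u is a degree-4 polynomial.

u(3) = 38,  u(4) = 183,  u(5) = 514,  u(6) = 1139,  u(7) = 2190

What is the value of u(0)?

Write u(m) = am^4 + bm³ + cm² + dm + e; the 5 given values yield a linear system in the 5 coefficients.
Solving, u(m) = m^4 - 4m² - 2m - 1.
Then u(0) = -1.

-1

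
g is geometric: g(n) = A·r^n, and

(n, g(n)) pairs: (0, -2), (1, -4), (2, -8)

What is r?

Consecutive ratio: -4/(-2) = 2, and -8/(-4) = 2, so r = 2.
Then A·2^0 = -2 gives A = -2, and g(n) = -2·2^n.

2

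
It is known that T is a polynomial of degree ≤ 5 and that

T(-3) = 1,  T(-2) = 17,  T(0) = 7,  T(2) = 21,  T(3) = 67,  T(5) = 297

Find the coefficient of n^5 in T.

0

Write T(n) = an^5 + bn^4 + cn³ + dn² + en + p; the 6 given values yield a linear system in the 6 coefficients.
Solving, the top 2 coefficients vanish, and T(n) = 2n³ + 3n² - 7n + 7.
The coefficient of n^5 is 0.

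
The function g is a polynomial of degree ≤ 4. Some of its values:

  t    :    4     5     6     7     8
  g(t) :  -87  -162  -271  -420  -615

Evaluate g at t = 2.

-15

First differences: -75, -109, -149, -195. Second differences: -34, -40, -46. Third differences: -6, -6.
Level-3 differences are constant, so g has degree 3.
Fitting a degree-3 polynomial gives g(t) = -t³ - 2t² + 4t - 7.
Then g(2) = -15.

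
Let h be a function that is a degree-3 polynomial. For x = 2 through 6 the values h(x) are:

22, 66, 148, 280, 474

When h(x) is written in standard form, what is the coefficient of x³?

First differences: 44, 82, 132, 194. Second differences: 38, 50, 62. Third differences: 12, 12.
Level-3 differences are constant, so h has degree 3.
Fitting a degree-3 polynomial gives h(x) = 2x³ + x² + x.
The coefficient of x³ is 2.

2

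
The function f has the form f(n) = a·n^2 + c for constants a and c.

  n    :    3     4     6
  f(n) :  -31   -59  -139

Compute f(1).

From f(3) = -31 and f(4) = -59: 9a + c = -31 and 16a + c = -59.
Subtracting: 7a = -28, so a = -4; then c = -31 − (-4)·9 = 5.
So f(n) = -4n² + 5, and f(1) = 1.

1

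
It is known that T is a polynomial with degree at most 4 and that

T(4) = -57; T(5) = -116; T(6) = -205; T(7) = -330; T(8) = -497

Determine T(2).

Write T(t) = at^4 + bt³ + ct² + dt + e; the 5 given values yield a linear system in the 5 coefficients.
Solving, the leading coefficient vanishes, and T(t) = -t³ + 2t - 1.
Then T(2) = -5.

-5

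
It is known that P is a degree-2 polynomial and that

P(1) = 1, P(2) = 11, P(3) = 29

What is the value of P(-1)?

5

Write P(n) = an² + bn + c; the 3 given values yield a linear system in the 3 coefficients.
Solving, P(n) = 4n² - 2n - 1.
Then P(-1) = 5.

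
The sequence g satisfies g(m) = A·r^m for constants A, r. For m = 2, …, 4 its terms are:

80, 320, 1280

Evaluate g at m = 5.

5120

Consecutive ratio: 320/80 = 4, and 1280/320 = 4, so r = 4.
Then A·4^2 = 80 gives A = 5, and g(m) = 5·4^m.
g(5) = 5·4^5 = 5120.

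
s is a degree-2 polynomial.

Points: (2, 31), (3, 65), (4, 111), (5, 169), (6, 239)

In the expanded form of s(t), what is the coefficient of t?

4

First differences: 34, 46, 58, 70. Second differences: 12, 12, 12.
Level-2 differences are constant, so s has degree 2.
Fitting a degree-2 polynomial gives s(t) = 6t² + 4t - 1.
The coefficient of t is 4.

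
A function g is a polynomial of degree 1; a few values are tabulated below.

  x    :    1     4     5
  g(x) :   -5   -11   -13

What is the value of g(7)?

Write g(x) = ax + b; the 3 given values yield a linear system in the 2 coefficients.
Solving, g(x) = -2x - 3.
Then g(7) = -17.

-17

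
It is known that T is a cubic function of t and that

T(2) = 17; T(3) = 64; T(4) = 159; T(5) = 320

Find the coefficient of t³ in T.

Write T(t) = at³ + bt² + ct + d; the 4 given values yield a linear system in the 4 coefficients.
Solving, T(t) = 3t³ - 3t² + 5t - 5.
The coefficient of t³ is 3.

3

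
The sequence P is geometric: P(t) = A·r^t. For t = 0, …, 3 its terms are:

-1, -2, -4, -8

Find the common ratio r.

2

Consecutive ratio: -2/(-1) = 2, and -4/(-2) = 2, so r = 2.
Then A·2^0 = -1 gives A = -1, and P(t) = -1·2^t.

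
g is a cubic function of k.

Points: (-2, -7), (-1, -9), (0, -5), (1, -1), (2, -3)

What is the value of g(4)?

-49

Write g(k) = ak³ + bk² + ck + d; the 5 given values yield a linear system in the 4 coefficients.
Solving, g(k) = -k³ + 5k - 5.
Then g(4) = -49.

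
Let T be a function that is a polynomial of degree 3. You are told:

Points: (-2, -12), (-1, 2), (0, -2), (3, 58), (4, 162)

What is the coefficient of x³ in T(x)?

3

Write T(x) = ax³ + bx² + cx + d; the 5 given values yield a linear system in the 4 coefficients.
Solving, T(x) = 3x³ - 7x - 2.
The coefficient of x³ is 3.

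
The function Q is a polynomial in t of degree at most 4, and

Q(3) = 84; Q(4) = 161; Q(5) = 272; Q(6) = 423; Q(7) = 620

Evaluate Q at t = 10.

Write Q(t) = at^4 + bt³ + ct² + dt + e; the 5 given values yield a linear system in the 5 coefficients.
Solving, the leading coefficient vanishes, and Q(t) = t³ + 5t² + 5t - 3.
Then Q(10) = 1547.

1547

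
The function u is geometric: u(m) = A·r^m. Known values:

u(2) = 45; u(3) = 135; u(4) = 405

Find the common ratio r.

Consecutive ratio: 135/45 = 3, and 405/135 = 3, so r = 3.
Then A·3^2 = 45 gives A = 5, and u(m) = 5·3^m.

3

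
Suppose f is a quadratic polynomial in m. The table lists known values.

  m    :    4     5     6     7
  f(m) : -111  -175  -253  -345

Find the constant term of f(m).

First differences: -64, -78, -92. Second differences: -14, -14.
Level-2 differences are constant, so f has degree 2.
Fitting a degree-2 polynomial gives f(m) = -7m² - m + 5.
The constant term is f(0) = 5.

5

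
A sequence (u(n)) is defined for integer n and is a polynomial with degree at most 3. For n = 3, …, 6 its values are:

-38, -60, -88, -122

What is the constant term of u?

-8

First differences: -22, -28, -34. Second differences: -6, -6.
Level-2 differences are constant, so u has degree 2.
Fitting a degree-2 polynomial gives u(n) = -3n² - n - 8.
The constant term is u(0) = -8.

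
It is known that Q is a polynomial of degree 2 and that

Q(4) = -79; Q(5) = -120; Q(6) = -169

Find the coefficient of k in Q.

-5

Write Q(k) = ak² + bk + c; the 3 given values yield a linear system in the 3 coefficients.
Solving, Q(k) = -4k² - 5k + 5.
The coefficient of k is -5.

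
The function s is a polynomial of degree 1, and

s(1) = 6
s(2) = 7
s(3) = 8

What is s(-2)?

3

Write s(x) = ax + b; the 3 given values yield a linear system in the 2 coefficients.
Solving, s(x) = x + 5.
Then s(-2) = 3.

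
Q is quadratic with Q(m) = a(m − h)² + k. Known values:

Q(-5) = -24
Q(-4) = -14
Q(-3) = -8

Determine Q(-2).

First differences 10, 6; second difference -4 = 2a, so a = -2.
Expanding, the m-coefficient is −2ah = 4h; matching it to the data gives h = -2, and then k = -6.
So Q(m) = -2(m + 2)² − 6.
Q(-2) = -2·0² − 6 = -6.

-6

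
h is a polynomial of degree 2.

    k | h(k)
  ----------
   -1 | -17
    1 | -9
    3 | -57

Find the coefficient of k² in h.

-7

Write h(k) = ak² + bk + c; the 3 given values yield a linear system in the 3 coefficients.
Solving, h(k) = -7k² + 4k - 6.
The coefficient of k² is -7.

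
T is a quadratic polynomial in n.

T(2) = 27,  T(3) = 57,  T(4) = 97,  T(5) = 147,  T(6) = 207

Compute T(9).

First differences: 30, 40, 50, 60. Second differences: 10, 10, 10.
Level-2 differences are constant, so T has degree 2.
Fitting a degree-2 polynomial gives T(n) = 5n² + 5n - 3.
Then T(9) = 447.

447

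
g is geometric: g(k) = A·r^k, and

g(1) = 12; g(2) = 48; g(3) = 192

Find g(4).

Consecutive ratio: 48/12 = 4, and 192/48 = 4, so r = 4.
Then A·4^1 = 12 gives A = 3, and g(k) = 3·4^k.
g(4) = 3·4^4 = 768.

768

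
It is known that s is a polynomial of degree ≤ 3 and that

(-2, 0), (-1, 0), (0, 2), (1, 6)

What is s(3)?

Write s(k) = ak³ + bk² + ck + d; the 4 given values yield a linear system in the 4 coefficients.
Solving, the leading coefficient vanishes, and s(k) = k² + 3k + 2.
Then s(3) = 20.

20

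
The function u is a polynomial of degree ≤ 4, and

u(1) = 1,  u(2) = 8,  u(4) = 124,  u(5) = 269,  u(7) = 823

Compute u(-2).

Write u(n) = an^4 + bn³ + cn² + dn + e; the 5 given values yield a linear system in the 5 coefficients.
Solving, the leading coefficient vanishes, and u(n) = 3n³ - 4n² - 2n + 4.
Then u(-2) = -32.

-32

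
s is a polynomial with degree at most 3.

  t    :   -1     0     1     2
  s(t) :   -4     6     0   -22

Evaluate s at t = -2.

-30

First differences: 10, -6, -22. Second differences: -16, -16.
Level-2 differences are constant, so s has degree 2.
Fitting a degree-2 polynomial gives s(t) = -8t² + 2t + 6.
Then s(-2) = -30.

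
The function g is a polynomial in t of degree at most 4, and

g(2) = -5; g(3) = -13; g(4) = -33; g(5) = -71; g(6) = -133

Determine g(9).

-523

First differences: -8, -20, -38, -62. Second differences: -12, -18, -24. Third differences: -6, -6.
Level-3 differences are constant, so g has degree 3.
Fitting a degree-3 polynomial gives g(t) = -t³ + 3t² - 4t - 1.
Then g(9) = -523.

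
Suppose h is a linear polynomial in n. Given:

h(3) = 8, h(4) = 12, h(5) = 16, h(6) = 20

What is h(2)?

First differences: 4, 4, 4.
Level-1 differences are constant, so h has degree 1.
Fitting a degree-1 polynomial gives h(n) = 4n - 4.
Then h(2) = 4.

4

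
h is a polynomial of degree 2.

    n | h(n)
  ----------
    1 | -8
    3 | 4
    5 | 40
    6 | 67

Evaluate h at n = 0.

-5

Write h(n) = an² + bn + c; the 4 given values yield a linear system in the 3 coefficients.
Solving, h(n) = 3n² - 6n - 5.
Then h(0) = -5.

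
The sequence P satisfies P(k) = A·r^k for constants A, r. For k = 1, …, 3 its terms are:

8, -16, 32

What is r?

Consecutive ratio: -16/8 = -2, and 32/(-16) = -2, so r = -2.
Then A·(-2)^1 = 8 gives A = -4, and P(k) = -4·(-2)^k.

-2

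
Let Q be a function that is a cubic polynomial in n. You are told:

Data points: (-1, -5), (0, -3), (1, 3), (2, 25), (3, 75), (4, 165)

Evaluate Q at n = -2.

Write Q(n) = an³ + bn² + cn + d; the 6 given values yield a linear system in the 4 coefficients.
Solving, Q(n) = 2n³ + 2n² + 2n - 3.
Then Q(-2) = -15.

-15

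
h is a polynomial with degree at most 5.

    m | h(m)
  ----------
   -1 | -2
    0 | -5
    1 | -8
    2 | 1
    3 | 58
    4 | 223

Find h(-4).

First differences: -3, -3, 9, 57, 165. Second differences: 0, 12, 48, 108. Third differences: 12, 36, 60. Fourth differences: 24, 24.
Level-4 differences are constant, so h has degree 4.
Fitting a degree-4 polynomial gives h(m) = m^4 - m² - 3m - 5.
Then h(-4) = 247.

247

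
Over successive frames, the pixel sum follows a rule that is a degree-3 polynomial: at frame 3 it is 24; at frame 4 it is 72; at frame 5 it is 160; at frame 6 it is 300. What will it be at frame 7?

Write the value at k as s(k).
Write s(k) = ak³ + bk² + ck + d; the 4 given values yield a linear system in the 4 coefficients.
Solving, s(k) = 2k³ - 4k² + 2k.
Then s(7) = 504.

504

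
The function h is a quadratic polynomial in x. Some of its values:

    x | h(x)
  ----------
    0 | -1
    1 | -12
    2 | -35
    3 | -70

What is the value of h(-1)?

First differences: -11, -23, -35. Second differences: -12, -12.
Level-2 differences are constant, so h has degree 2.
Fitting a degree-2 polynomial gives h(x) = -6x² - 5x - 1.
Then h(-1) = -2.

-2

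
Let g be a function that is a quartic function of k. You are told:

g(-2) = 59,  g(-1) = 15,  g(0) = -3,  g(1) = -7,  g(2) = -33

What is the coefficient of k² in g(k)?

Write g(k) = ak^4 + bk³ + ck² + dk + e; the 5 given values yield a linear system in the 5 coefficients.
Solving, g(k) = -k^4 - 4k³ + 8k² - 7k - 3.
The coefficient of k² is 8.

8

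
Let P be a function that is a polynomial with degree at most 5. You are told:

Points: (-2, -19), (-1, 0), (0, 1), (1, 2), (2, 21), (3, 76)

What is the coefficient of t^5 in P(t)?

First differences: 19, 1, 1, 19, 55. Second differences: -18, 0, 18, 36. Third differences: 18, 18, 18.
Level-3 differences are constant, so P has degree 3.
Fitting a degree-3 polynomial gives P(t) = 3t³ - 2t + 1.
The coefficient of t^5 is 0.

0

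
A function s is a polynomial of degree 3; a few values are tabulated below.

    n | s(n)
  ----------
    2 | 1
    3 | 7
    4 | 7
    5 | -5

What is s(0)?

-5

Write s(n) = an³ + bn² + cn + d; the 4 given values yield a linear system in the 4 coefficients.
Solving, s(n) = -n³ + 6n² - 5n - 5.
The constant term is s(0) = -5.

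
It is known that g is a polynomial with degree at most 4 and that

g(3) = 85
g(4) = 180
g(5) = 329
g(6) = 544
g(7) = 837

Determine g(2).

32

First differences: 95, 149, 215, 293. Second differences: 54, 66, 78. Third differences: 12, 12.
Level-3 differences are constant, so g has degree 3.
Fitting a degree-3 polynomial gives g(n) = 2n³ + 3n² + 4.
Then g(2) = 32.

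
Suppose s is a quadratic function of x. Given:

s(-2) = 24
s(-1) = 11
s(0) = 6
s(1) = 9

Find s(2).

20

Write s(x) = ax² + bx + c; the 4 given values yield a linear system in the 3 coefficients.
Solving, s(x) = 4x² - x + 6.
Then s(2) = 20.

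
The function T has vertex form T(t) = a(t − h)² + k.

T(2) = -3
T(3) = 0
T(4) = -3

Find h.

First differences 3, -3; second difference -6 = 2a, so a = -3.
Expanding, the t-coefficient is −2ah = 6h; matching it to the data gives h = 3, and then k = 0.
So T(t) = -3(t − 3)² + 0.
Hence h = 3.

3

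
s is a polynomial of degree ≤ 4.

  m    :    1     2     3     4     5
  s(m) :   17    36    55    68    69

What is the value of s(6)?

First differences: 19, 19, 13, 1. Second differences: 0, -6, -12. Third differences: -6, -6.
Level-3 differences are constant, so s has degree 3.
Fitting a degree-3 polynomial gives s(m) = -m³ + 6m² + 8m + 4.
Then s(6) = 52.

52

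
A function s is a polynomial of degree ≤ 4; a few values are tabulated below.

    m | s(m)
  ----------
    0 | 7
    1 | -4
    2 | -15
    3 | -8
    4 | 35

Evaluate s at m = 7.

560

Write s(m) = am^4 + bm³ + cm² + dm + e; the 5 given values yield a linear system in the 5 coefficients.
Solving, the leading coefficient vanishes, and s(m) = 3m³ - 9m² - 5m + 7.
Then s(7) = 560.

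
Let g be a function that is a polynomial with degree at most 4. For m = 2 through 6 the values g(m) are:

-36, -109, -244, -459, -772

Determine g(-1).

First differences: -73, -135, -215, -313. Second differences: -62, -80, -98. Third differences: -18, -18.
Level-3 differences are constant, so g has degree 3.
Fitting a degree-3 polynomial gives g(m) = -3m³ - 4m² + 4m - 4.
Then g(-1) = -9.

-9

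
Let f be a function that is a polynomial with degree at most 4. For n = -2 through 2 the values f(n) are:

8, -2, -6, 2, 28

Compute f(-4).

Write f(n) = an^4 + bn³ + cn² + dn + e; the 5 given values yield a linear system in the 5 coefficients.
Solving, the leading coefficient vanishes, and f(n) = n³ + 6n² + n - 6.
Then f(-4) = 22.

22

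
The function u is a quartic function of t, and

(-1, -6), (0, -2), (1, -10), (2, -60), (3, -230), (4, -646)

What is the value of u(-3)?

First differences: 4, -8, -50, -170, -416. Second differences: -12, -42, -120, -246. Third differences: -30, -78, -126. Fourth differences: -48, -48.
Level-4 differences are constant, so u has degree 4.
Fitting a degree-4 polynomial gives u(t) = -2t^4 - t³ - 4t² - t - 2.
Then u(-3) = -170.

-170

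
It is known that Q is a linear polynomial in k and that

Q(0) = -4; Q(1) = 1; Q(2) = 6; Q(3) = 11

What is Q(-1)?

First differences: 5, 5, 5.
Level-1 differences are constant, so Q has degree 1.
Fitting a degree-1 polynomial gives Q(k) = 5k - 4.
Then Q(-1) = -9.

-9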